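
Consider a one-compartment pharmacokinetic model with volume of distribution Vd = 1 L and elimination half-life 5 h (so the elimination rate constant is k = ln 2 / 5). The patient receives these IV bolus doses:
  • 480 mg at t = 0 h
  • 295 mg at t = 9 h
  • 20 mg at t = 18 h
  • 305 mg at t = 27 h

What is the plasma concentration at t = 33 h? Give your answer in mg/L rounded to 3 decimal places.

150.797 mg/L

k = ln 2 / 5 = 0.13863 per h
Dose 1 (480 mg at t=0 h): 480·exp(−0.13863·33) = 4.948 mg/L
Dose 2 (295 mg at t=9 h): 295·exp(−0.13863·24) = 10.590 mg/L
Dose 3 (20 mg at t=18 h): 20·exp(−0.13863·15) = 2.500 mg/L
Dose 4 (305 mg at t=27 h): 305·exp(−0.13863·6) = 132.759 mg/L
C(33) = 4.948 + 10.590 + 2.500 + 132.759 = 150.797 mg/L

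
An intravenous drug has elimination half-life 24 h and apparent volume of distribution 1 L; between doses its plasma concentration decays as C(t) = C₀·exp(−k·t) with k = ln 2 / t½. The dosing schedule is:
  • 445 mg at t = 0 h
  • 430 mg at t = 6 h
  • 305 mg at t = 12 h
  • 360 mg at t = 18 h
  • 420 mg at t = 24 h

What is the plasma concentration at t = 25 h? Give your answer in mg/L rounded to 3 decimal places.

k = ln 2 / 24 = 0.02888 per h
Dose 1 (445 mg at t=0 h): 445·exp(−0.02888·25) = 216.166 mg/L
Dose 2 (430 mg at t=6 h): 430·exp(−0.02888·19) = 248.401 mg/L
Dose 3 (305 mg at t=12 h): 305·exp(−0.02888·13) = 209.528 mg/L
Dose 4 (360 mg at t=18 h): 360·exp(−0.02888·7) = 294.105 mg/L
Dose 5 (420 mg at t=24 h): 420·exp(−0.02888·1) = 408.043 mg/L
C(25) = 216.166 + 248.401 + 209.528 + 294.105 + 408.043 = 1376.243 mg/L

1376.243 mg/L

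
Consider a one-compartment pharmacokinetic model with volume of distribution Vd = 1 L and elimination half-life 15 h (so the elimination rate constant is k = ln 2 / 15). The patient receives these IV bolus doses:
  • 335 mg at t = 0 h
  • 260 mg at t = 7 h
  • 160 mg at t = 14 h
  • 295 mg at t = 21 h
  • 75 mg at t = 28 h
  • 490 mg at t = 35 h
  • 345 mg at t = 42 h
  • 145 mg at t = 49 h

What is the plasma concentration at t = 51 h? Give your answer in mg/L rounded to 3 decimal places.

k = ln 2 / 15 = 0.04621 per h
Dose 1 (335 mg at t=0 h): 335·exp(−0.04621·51) = 31.735 mg/L
Dose 2 (260 mg at t=7 h): 260·exp(−0.04621·44) = 34.037 mg/L
Dose 3 (160 mg at t=14 h): 160·exp(−0.04621·37) = 28.945 mg/L
Dose 4 (295 mg at t=21 h): 295·exp(−0.04621·30) = 73.750 mg/L
Dose 5 (75 mg at t=28 h): 75·exp(−0.04621·23) = 25.911 mg/L
Dose 6 (490 mg at t=35 h): 490·exp(−0.04621·16) = 233.936 mg/L
Dose 7 (345 mg at t=42 h): 345·exp(−0.04621·9) = 227.615 mg/L
Dose 8 (145 mg at t=49 h): 145·exp(−0.04621·2) = 132.200 mg/L
C(51) = 31.735 + 34.037 + 28.945 + 73.750 + 25.911 + 233.936 + 227.615 + 132.200 = 788.130 mg/L

788.130 mg/L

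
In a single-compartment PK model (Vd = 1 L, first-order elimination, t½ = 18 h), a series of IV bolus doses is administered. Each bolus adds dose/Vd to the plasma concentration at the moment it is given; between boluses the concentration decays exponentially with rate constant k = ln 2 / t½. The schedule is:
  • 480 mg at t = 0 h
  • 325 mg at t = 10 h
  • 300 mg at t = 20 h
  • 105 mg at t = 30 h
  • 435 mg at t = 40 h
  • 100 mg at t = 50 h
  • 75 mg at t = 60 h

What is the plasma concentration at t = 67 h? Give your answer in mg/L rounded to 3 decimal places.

k = ln 2 / 18 = 0.03851 per h
Dose 1 (480 mg at t=0 h): 480·exp(−0.03851·67) = 36.370 mg/L
Dose 2 (325 mg at t=10 h): 325·exp(−0.03851·57) = 36.193 mg/L
Dose 3 (300 mg at t=20 h): 300·exp(−0.03851·47) = 49.102 mg/L
Dose 4 (105 mg at t=30 h): 105·exp(−0.03851·37) = 25.258 mg/L
Dose 5 (435 mg at t=40 h): 435·exp(−0.03851·27) = 153.796 mg/L
Dose 6 (100 mg at t=50 h): 100·exp(−0.03851·17) = 51.963 mg/L
Dose 7 (75 mg at t=60 h): 75·exp(−0.03851·7) = 57.279 mg/L
C(67) = 36.370 + 36.193 + 49.102 + 25.258 + 153.796 + 51.963 + 57.279 = 409.960 mg/L

409.960 mg/L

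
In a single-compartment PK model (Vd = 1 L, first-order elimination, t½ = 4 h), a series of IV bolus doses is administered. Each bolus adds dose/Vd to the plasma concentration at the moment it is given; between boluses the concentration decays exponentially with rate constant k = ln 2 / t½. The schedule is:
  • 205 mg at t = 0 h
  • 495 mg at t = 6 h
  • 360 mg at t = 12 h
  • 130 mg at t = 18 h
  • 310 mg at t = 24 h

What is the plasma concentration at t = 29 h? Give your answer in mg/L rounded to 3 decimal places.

k = ln 2 / 4 = 0.17329 per h
Dose 1 (205 mg at t=0 h): 205·exp(−0.17329·29) = 1.347 mg/L
Dose 2 (495 mg at t=6 h): 495·exp(−0.17329·23) = 9.198 mg/L
Dose 3 (360 mg at t=12 h): 360·exp(−0.17329·17) = 18.920 mg/L
Dose 4 (130 mg at t=18 h): 130·exp(−0.17329·11) = 19.325 mg/L
Dose 5 (310 mg at t=24 h): 310·exp(−0.17329·5) = 130.339 mg/L
C(29) = 1.347 + 9.198 + 18.920 + 19.325 + 130.339 = 179.128 mg/L

179.128 mg/L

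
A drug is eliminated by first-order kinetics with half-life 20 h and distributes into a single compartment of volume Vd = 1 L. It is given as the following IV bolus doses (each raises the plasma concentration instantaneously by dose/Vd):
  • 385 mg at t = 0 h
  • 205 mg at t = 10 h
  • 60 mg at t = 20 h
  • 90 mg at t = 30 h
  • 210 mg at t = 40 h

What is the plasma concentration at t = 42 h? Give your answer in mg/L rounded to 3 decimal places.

440.735 mg/L

k = ln 2 / 20 = 0.03466 per h
Dose 1 (385 mg at t=0 h): 385·exp(−0.03466·42) = 89.804 mg/L
Dose 2 (205 mg at t=10 h): 205·exp(−0.03466·32) = 67.625 mg/L
Dose 3 (60 mg at t=20 h): 60·exp(−0.03466·22) = 27.991 mg/L
Dose 4 (90 mg at t=30 h): 90·exp(−0.03466·12) = 59.378 mg/L
Dose 5 (210 mg at t=40 h): 210·exp(−0.03466·2) = 195.937 mg/L
C(42) = 89.804 + 67.625 + 27.991 + 59.378 + 195.937 = 440.735 mg/L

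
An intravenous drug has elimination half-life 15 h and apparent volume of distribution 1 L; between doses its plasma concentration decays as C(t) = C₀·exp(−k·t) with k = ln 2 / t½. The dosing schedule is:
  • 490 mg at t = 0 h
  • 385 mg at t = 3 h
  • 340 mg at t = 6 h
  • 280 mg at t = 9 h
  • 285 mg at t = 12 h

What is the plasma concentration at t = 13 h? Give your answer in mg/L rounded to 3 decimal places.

k = ln 2 / 15 = 0.04621 per h
Dose 1 (490 mg at t=0 h): 490·exp(−0.04621·13) = 268.722 mg/L
Dose 2 (385 mg at t=3 h): 385·exp(−0.04621·10) = 242.535 mg/L
Dose 3 (340 mg at t=6 h): 340·exp(−0.04621·7) = 246.036 mg/L
Dose 4 (280 mg at t=9 h): 280·exp(−0.04621·4) = 232.747 mg/L
Dose 5 (285 mg at t=12 h): 285·exp(−0.04621·1) = 272.130 mg/L
C(13) = 268.722 + 242.535 + 246.036 + 232.747 + 272.130 = 1262.169 mg/L

1262.169 mg/L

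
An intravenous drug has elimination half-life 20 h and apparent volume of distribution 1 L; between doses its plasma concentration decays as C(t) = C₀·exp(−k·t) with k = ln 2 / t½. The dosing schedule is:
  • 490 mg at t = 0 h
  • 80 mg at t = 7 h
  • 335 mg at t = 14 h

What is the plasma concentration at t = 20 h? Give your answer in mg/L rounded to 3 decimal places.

568.087 mg/L

k = ln 2 / 20 = 0.03466 per h
Dose 1 (490 mg at t=0 h): 490·exp(−0.03466·20) = 245.000 mg/L
Dose 2 (80 mg at t=7 h): 80·exp(−0.03466·13) = 50.982 mg/L
Dose 3 (335 mg at t=14 h): 335·exp(−0.03466·6) = 272.105 mg/L
C(20) = 245.000 + 50.982 + 272.105 = 568.087 mg/L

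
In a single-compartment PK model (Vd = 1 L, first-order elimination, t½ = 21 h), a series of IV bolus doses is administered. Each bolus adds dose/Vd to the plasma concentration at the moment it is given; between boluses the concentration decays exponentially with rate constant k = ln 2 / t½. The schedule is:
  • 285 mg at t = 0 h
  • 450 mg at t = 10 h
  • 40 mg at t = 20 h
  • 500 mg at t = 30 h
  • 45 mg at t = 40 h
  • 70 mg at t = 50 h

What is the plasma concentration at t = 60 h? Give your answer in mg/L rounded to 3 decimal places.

k = ln 2 / 21 = 0.03301 per h
Dose 1 (285 mg at t=0 h): 285·exp(−0.03301·60) = 39.333 mg/L
Dose 2 (450 mg at t=10 h): 450·exp(−0.03301·50) = 86.392 mg/L
Dose 3 (40 mg at t=20 h): 40·exp(−0.03301·40) = 10.682 mg/L
Dose 4 (500 mg at t=30 h): 500·exp(−0.03301·30) = 185.749 mg/L
Dose 5 (45 mg at t=40 h): 45·exp(−0.03301·20) = 23.255 mg/L
Dose 6 (70 mg at t=50 h): 70·exp(−0.03301·10) = 50.321 mg/L
C(60) = 39.333 + 86.392 + 10.682 + 185.749 + 23.255 + 50.321 = 395.733 mg/L

395.733 mg/L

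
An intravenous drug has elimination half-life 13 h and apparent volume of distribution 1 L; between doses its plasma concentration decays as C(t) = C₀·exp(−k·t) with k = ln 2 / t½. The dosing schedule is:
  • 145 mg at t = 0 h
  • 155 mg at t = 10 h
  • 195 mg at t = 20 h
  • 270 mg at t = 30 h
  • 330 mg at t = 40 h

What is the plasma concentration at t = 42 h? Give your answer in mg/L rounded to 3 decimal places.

542.940 mg/L

k = ln 2 / 13 = 0.05332 per h
Dose 1 (145 mg at t=0 h): 145·exp(−0.05332·42) = 15.446 mg/L
Dose 2 (155 mg at t=10 h): 155·exp(−0.05332·32) = 28.141 mg/L
Dose 3 (195 mg at t=20 h): 195·exp(−0.05332·22) = 60.339 mg/L
Dose 4 (270 mg at t=30 h): 270·exp(−0.05332·12) = 142.393 mg/L
Dose 5 (330 mg at t=40 h): 330·exp(−0.05332·2) = 296.621 mg/L
C(42) = 15.446 + 28.141 + 60.339 + 142.393 + 296.621 = 542.940 mg/L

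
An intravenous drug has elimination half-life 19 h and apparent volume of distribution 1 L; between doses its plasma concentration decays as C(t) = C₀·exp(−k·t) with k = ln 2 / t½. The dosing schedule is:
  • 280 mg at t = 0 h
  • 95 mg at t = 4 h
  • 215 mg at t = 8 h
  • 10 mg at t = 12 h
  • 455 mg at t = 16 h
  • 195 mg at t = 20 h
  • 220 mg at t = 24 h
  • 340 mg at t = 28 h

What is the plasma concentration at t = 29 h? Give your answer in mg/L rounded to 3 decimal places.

1175.411 mg/L

k = ln 2 / 19 = 0.03648 per h
Dose 1 (280 mg at t=0 h): 280·exp(−0.03648·29) = 97.206 mg/L
Dose 2 (95 mg at t=4 h): 95·exp(−0.03648·25) = 38.162 mg/L
Dose 3 (215 mg at t=8 h): 215·exp(−0.03648·21) = 99.936 mg/L
Dose 4 (10 mg at t=12 h): 10·exp(−0.03648·17) = 5.378 mg/L
Dose 5 (455 mg at t=16 h): 455·exp(−0.03648·13) = 283.168 mg/L
Dose 6 (195 mg at t=20 h): 195·exp(−0.03648·9) = 140.424 mg/L
Dose 7 (220 mg at t=24 h): 220·exp(−0.03648·5) = 183.318 mg/L
Dose 8 (340 mg at t=28 h): 340·exp(−0.03648·1) = 327.820 mg/L
C(29) = 97.206 + 38.162 + 99.936 + 5.378 + 283.168 + 140.424 + 183.318 + 327.820 = 1175.411 mg/L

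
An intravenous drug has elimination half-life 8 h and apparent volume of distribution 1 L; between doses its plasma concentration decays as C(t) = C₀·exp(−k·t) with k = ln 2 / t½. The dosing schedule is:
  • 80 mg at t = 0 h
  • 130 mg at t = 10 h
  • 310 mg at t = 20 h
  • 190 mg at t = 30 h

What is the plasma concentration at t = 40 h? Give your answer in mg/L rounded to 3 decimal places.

k = ln 2 / 8 = 0.08664 per h
Dose 1 (80 mg at t=0 h): 80·exp(−0.08664·40) = 2.500 mg/L
Dose 2 (130 mg at t=10 h): 130·exp(−0.08664·30) = 9.662 mg/L
Dose 3 (310 mg at t=20 h): 310·exp(−0.08664·20) = 54.801 mg/L
Dose 4 (190 mg at t=30 h): 190·exp(−0.08664·10) = 79.885 mg/L
C(40) = 2.500 + 9.662 + 54.801 + 79.885 = 146.848 mg/L

146.848 mg/L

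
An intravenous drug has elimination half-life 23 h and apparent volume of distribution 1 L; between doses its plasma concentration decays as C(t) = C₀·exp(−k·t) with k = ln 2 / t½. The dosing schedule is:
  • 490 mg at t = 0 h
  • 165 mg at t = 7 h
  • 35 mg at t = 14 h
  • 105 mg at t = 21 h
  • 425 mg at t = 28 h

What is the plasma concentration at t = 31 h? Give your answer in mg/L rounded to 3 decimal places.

759.473 mg/L

k = ln 2 / 23 = 0.03014 per h
Dose 1 (490 mg at t=0 h): 490·exp(−0.03014·31) = 192.513 mg/L
Dose 2 (165 mg at t=7 h): 165·exp(−0.03014·24) = 80.051 mg/L
Dose 3 (35 mg at t=14 h): 35·exp(−0.03014·17) = 20.969 mg/L
Dose 4 (105 mg at t=21 h): 105·exp(−0.03014·10) = 77.680 mg/L
Dose 5 (425 mg at t=28 h): 425·exp(−0.03014·3) = 388.261 mg/L
C(31) = 192.513 + 80.051 + 20.969 + 77.680 + 388.261 = 759.473 mg/L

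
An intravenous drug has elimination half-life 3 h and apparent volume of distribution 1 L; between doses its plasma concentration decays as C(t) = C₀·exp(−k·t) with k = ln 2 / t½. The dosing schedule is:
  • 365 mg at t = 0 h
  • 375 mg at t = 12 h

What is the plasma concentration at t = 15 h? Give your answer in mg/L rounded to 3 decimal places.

k = ln 2 / 3 = 0.23105 per h
Dose 1 (365 mg at t=0 h): 365·exp(−0.23105·15) = 11.406 mg/L
Dose 2 (375 mg at t=12 h): 375·exp(−0.23105·3) = 187.500 mg/L
C(15) = 11.406 + 187.500 = 198.906 mg/L

198.906 mg/L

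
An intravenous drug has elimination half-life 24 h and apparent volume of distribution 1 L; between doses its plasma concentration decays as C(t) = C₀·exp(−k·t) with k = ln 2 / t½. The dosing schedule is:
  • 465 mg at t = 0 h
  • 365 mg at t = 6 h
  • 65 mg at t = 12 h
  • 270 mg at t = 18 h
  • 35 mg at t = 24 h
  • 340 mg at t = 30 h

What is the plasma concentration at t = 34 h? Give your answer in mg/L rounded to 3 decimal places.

870.415 mg/L

k = ln 2 / 24 = 0.02888 per h
Dose 1 (465 mg at t=0 h): 465·exp(−0.02888·34) = 174.178 mg/L
Dose 2 (365 mg at t=6 h): 365·exp(−0.02888·28) = 162.589 mg/L
Dose 3 (65 mg at t=12 h): 65·exp(−0.02888·22) = 34.433 mg/L
Dose 4 (270 mg at t=18 h): 270·exp(−0.02888·16) = 170.089 mg/L
Dose 5 (35 mg at t=24 h): 35·exp(−0.02888·10) = 26.220 mg/L
Dose 6 (340 mg at t=30 h): 340·exp(−0.02888·4) = 302.906 mg/L
C(34) = 174.178 + 162.589 + 34.433 + 170.089 + 26.220 + 302.906 = 870.415 mg/L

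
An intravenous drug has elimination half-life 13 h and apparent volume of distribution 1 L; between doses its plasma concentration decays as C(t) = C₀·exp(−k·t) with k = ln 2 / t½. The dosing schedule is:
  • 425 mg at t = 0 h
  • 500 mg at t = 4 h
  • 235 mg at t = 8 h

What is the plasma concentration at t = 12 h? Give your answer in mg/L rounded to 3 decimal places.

k = ln 2 / 13 = 0.05332 per h
Dose 1 (425 mg at t=0 h): 425·exp(−0.05332·12) = 224.138 mg/L
Dose 2 (500 mg at t=4 h): 500·exp(−0.05332·8) = 326.378 mg/L
Dose 3 (235 mg at t=8 h): 235·exp(−0.05332·4) = 189.864 mg/L
C(12) = 224.138 + 326.378 + 189.864 = 740.380 mg/L

740.380 mg/L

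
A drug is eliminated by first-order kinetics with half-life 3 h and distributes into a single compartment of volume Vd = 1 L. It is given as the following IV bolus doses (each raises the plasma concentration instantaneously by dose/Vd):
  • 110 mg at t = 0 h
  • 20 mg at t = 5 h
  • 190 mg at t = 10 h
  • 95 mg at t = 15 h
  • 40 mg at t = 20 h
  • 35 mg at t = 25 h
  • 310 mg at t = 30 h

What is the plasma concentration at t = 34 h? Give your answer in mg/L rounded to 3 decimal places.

k = ln 2 / 3 = 0.23105 per h
Dose 1 (110 mg at t=0 h): 110·exp(−0.23105·34) = 0.043 mg/L
Dose 2 (20 mg at t=5 h): 20·exp(−0.23105·29) = 0.025 mg/L
Dose 3 (190 mg at t=10 h): 190·exp(−0.23105·24) = 0.742 mg/L
Dose 4 (95 mg at t=15 h): 95·exp(−0.23105·19) = 1.178 mg/L
Dose 5 (40 mg at t=20 h): 40·exp(−0.23105·14) = 1.575 mg/L
Dose 6 (35 mg at t=25 h): 35·exp(−0.23105·9) = 4.375 mg/L
Dose 7 (310 mg at t=30 h): 310·exp(−0.23105·4) = 123.024 mg/L
C(34) = 0.043 + 0.025 + 0.742 + 1.178 + 1.575 + 4.375 + 123.024 = 130.961 mg/L

130.961 mg/L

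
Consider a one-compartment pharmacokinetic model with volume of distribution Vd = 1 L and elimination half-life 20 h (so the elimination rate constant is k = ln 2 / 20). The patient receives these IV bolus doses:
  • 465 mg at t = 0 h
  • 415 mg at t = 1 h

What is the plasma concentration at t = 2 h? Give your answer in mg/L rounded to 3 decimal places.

k = ln 2 / 20 = 0.03466 per h
Dose 1 (465 mg at t=0 h): 465·exp(−0.03466·2) = 433.860 mg/L
Dose 2 (415 mg at t=1 h): 415·exp(−0.03466·1) = 400.864 mg/L
C(2) = 433.860 + 400.864 = 834.724 mg/L

834.724 mg/L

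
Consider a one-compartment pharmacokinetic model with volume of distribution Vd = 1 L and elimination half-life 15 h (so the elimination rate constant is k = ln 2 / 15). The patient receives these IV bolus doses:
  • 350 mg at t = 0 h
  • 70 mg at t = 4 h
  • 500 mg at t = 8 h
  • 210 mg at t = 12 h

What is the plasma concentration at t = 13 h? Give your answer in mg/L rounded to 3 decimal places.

835.494 mg/L

k = ln 2 / 15 = 0.04621 per h
Dose 1 (350 mg at t=0 h): 350·exp(−0.04621·13) = 191.944 mg/L
Dose 2 (70 mg at t=4 h): 70·exp(−0.04621·9) = 46.183 mg/L
Dose 3 (500 mg at t=8 h): 500·exp(−0.04621·5) = 396.850 mg/L
Dose 4 (210 mg at t=12 h): 210·exp(−0.04621·1) = 200.517 mg/L
C(13) = 191.944 + 46.183 + 396.850 + 200.517 = 835.494 mg/L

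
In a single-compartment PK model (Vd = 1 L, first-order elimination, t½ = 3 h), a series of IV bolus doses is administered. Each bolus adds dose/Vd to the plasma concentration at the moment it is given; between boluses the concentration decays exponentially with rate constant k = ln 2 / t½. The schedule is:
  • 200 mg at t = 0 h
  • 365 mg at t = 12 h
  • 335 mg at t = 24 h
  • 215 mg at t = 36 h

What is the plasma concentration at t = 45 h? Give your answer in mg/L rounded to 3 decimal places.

k = ln 2 / 3 = 0.23105 per h
Dose 1 (200 mg at t=0 h): 200·exp(−0.23105·45) = 0.006 mg/L
Dose 2 (365 mg at t=12 h): 365·exp(−0.23105·33) = 0.178 mg/L
Dose 3 (335 mg at t=24 h): 335·exp(−0.23105·21) = 2.617 mg/L
Dose 4 (215 mg at t=36 h): 215·exp(−0.23105·9) = 26.875 mg/L
C(45) = 0.006 + 0.178 + 2.617 + 26.875 = 29.677 mg/L

29.677 mg/L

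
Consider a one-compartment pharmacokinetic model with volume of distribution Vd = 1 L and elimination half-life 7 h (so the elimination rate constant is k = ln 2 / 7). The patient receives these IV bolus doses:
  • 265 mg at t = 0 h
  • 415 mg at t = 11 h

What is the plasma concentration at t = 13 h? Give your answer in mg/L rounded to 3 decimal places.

413.585 mg/L

k = ln 2 / 7 = 0.09902 per h
Dose 1 (265 mg at t=0 h): 265·exp(−0.09902·13) = 73.146 mg/L
Dose 2 (415 mg at t=11 h): 415·exp(−0.09902·2) = 340.439 mg/L
C(13) = 73.146 + 340.439 = 413.585 mg/L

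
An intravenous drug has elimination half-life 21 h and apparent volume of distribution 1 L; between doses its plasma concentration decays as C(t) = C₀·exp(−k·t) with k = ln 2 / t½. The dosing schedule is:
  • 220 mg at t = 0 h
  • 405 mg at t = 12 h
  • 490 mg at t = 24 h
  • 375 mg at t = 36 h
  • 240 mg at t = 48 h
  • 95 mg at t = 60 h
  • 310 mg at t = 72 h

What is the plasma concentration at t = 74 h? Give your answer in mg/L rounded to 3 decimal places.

724.291 mg/L

k = ln 2 / 21 = 0.03301 per h
Dose 1 (220 mg at t=0 h): 220·exp(−0.03301·74) = 19.127 mg/L
Dose 2 (405 mg at t=12 h): 405·exp(−0.03301·62) = 52.324 mg/L
Dose 3 (490 mg at t=24 h): 490·exp(−0.03301·50) = 94.071 mg/L
Dose 4 (375 mg at t=36 h): 375·exp(−0.03301·38) = 106.982 mg/L
Dose 5 (240 mg at t=48 h): 240·exp(−0.03301·26) = 101.744 mg/L
Dose 6 (95 mg at t=60 h): 95·exp(−0.03301·14) = 59.846 mg/L
Dose 7 (310 mg at t=72 h): 310·exp(−0.03301·2) = 290.197 mg/L
C(74) = 19.127 + 52.324 + 94.071 + 106.982 + 101.744 + 59.846 + 290.197 = 724.291 mg/L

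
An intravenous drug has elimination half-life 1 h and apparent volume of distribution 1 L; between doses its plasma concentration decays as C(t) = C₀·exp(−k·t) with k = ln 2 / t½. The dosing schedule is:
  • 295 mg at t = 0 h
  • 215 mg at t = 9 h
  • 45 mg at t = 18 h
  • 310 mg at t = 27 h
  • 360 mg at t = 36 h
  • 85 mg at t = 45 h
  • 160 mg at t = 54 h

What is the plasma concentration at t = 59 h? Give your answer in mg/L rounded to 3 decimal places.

k = ln 2 / 1 = 0.69315 per h
Dose 1 (295 mg at t=0 h): 295·exp(−0.69315·59) = 0.000 mg/L
Dose 2 (215 mg at t=9 h): 215·exp(−0.69315·50) = 0.000 mg/L
Dose 3 (45 mg at t=18 h): 45·exp(−0.69315·41) = 0.000 mg/L
Dose 4 (310 mg at t=27 h): 310·exp(−0.69315·32) = 0.000 mg/L
Dose 5 (360 mg at t=36 h): 360·exp(−0.69315·23) = 0.000 mg/L
Dose 6 (85 mg at t=45 h): 85·exp(−0.69315·14) = 0.005 mg/L
Dose 7 (160 mg at t=54 h): 160·exp(−0.69315·5) = 5.000 mg/L
C(59) = 0.000 + 0.000 + 0.000 + 0.000 + 0.000 + 0.005 + 5.000 = 5.005 mg/L

5.005 mg/L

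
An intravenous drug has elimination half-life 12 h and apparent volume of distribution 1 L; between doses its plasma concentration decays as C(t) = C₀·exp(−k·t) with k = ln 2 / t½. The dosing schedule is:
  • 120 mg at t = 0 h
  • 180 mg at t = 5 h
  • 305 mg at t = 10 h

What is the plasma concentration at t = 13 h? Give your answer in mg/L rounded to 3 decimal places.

k = ln 2 / 12 = 0.05776 per h
Dose 1 (120 mg at t=0 h): 120·exp(−0.05776·13) = 56.632 mg/L
Dose 2 (180 mg at t=5 h): 180·exp(−0.05776·8) = 113.393 mg/L
Dose 3 (305 mg at t=10 h): 305·exp(−0.05776·3) = 256.473 mg/L
C(13) = 56.632 + 113.393 + 256.473 = 426.499 mg/L

426.499 mg/L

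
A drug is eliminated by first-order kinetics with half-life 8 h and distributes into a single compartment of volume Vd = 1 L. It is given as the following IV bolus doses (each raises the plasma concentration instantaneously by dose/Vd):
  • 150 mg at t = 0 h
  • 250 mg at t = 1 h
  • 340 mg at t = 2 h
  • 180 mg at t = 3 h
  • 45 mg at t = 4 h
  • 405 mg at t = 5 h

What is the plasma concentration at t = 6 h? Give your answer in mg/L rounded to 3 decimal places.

1039.738 mg/L

k = ln 2 / 8 = 0.08664 per h
Dose 1 (150 mg at t=0 h): 150·exp(−0.08664·6) = 89.191 mg/L
Dose 2 (250 mg at t=1 h): 250·exp(−0.08664·5) = 162.105 mg/L
Dose 3 (340 mg at t=2 h): 340·exp(−0.08664·4) = 240.416 mg/L
Dose 4 (180 mg at t=3 h): 180·exp(−0.08664·3) = 138.799 mg/L
Dose 5 (45 mg at t=4 h): 45·exp(−0.08664·2) = 37.840 mg/L
Dose 6 (405 mg at t=5 h): 405·exp(−0.08664·1) = 371.387 mg/L
C(6) = 89.191 + 162.105 + 240.416 + 138.799 + 37.840 + 371.387 = 1039.738 mg/L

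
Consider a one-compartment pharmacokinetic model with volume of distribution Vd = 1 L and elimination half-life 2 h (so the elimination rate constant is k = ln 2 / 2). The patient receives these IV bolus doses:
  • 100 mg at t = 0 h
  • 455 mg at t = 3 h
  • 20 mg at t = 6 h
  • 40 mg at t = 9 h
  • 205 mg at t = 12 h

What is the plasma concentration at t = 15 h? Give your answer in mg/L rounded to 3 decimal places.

86.024 mg/L

k = ln 2 / 2 = 0.34657 per h
Dose 1 (100 mg at t=0 h): 100·exp(−0.34657·15) = 0.552 mg/L
Dose 2 (455 mg at t=3 h): 455·exp(−0.34657·12) = 7.109 mg/L
Dose 3 (20 mg at t=6 h): 20·exp(−0.34657·9) = 0.884 mg/L
Dose 4 (40 mg at t=9 h): 40·exp(−0.34657·6) = 5.000 mg/L
Dose 5 (205 mg at t=12 h): 205·exp(−0.34657·3) = 72.478 mg/L
C(15) = 0.552 + 7.109 + 0.884 + 5.000 + 72.478 = 86.024 mg/L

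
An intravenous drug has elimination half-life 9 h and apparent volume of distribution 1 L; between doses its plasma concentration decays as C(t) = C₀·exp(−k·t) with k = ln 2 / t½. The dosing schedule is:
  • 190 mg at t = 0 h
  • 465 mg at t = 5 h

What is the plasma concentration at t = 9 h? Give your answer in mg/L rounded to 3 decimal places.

436.713 mg/L

k = ln 2 / 9 = 0.07702 per h
Dose 1 (190 mg at t=0 h): 190·exp(−0.07702·9) = 95.000 mg/L
Dose 2 (465 mg at t=5 h): 465·exp(−0.07702·4) = 341.713 mg/L
C(9) = 95.000 + 341.713 = 436.713 mg/L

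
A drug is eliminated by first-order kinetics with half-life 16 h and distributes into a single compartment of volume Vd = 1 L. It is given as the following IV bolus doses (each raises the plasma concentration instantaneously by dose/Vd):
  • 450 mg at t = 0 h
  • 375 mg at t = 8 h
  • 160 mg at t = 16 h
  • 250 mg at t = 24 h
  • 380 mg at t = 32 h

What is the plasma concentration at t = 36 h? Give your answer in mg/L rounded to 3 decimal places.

k = ln 2 / 16 = 0.04332 per h
Dose 1 (450 mg at t=0 h): 450·exp(−0.04332·36) = 94.601 mg/L
Dose 2 (375 mg at t=8 h): 375·exp(−0.04332·28) = 111.488 mg/L
Dose 3 (160 mg at t=16 h): 160·exp(−0.04332·20) = 67.272 mg/L
Dose 4 (250 mg at t=24 h): 250·exp(−0.04332·12) = 148.651 mg/L
Dose 5 (380 mg at t=32 h): 380·exp(−0.04332·4) = 319.541 mg/L
C(36) = 94.601 + 111.488 + 67.272 + 148.651 + 319.541 = 741.552 mg/L

741.552 mg/L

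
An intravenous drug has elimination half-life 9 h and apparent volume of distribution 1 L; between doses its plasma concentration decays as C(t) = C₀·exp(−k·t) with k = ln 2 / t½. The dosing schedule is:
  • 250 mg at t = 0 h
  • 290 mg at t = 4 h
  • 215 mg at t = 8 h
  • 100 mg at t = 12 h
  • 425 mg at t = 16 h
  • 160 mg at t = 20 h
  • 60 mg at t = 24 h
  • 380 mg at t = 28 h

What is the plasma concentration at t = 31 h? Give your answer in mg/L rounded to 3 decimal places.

k = ln 2 / 9 = 0.07702 per h
Dose 1 (250 mg at t=0 h): 250·exp(−0.07702·31) = 22.965 mg/L
Dose 2 (290 mg at t=4 h): 290·exp(−0.07702·27) = 36.250 mg/L
Dose 3 (215 mg at t=8 h): 215·exp(−0.07702·23) = 36.571 mg/L
Dose 4 (100 mg at t=12 h): 100·exp(−0.07702·19) = 23.147 mg/L
Dose 5 (425 mg at t=16 h): 425·exp(−0.07702·15) = 133.867 mg/L
Dose 6 (160 mg at t=20 h): 160·exp(−0.07702·11) = 68.580 mg/L
Dose 7 (60 mg at t=24 h): 60·exp(−0.07702·7) = 34.996 mg/L
Dose 8 (380 mg at t=28 h): 380·exp(−0.07702·3) = 301.606 mg/L
C(31) = 22.965 + 36.250 + 36.571 + 23.147 + 133.867 + 68.580 + 34.996 + 301.606 = 657.981 mg/L

657.981 mg/L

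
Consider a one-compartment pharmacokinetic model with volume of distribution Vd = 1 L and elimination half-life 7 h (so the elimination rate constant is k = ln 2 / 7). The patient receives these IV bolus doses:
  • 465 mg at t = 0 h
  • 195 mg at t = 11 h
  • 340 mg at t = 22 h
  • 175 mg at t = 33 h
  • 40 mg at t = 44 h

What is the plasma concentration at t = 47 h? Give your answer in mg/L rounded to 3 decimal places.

k = ln 2 / 7 = 0.09902 per h
Dose 1 (465 mg at t=0 h): 465·exp(−0.09902·47) = 4.428 mg/L
Dose 2 (195 mg at t=11 h): 195·exp(−0.09902·36) = 5.519 mg/L
Dose 3 (340 mg at t=22 h): 340·exp(−0.09902·25) = 28.600 mg/L
Dose 4 (175 mg at t=33 h): 175·exp(−0.09902·14) = 43.750 mg/L
Dose 5 (40 mg at t=44 h): 40·exp(−0.09902·3) = 29.720 mg/L
C(47) = 4.428 + 5.519 + 28.600 + 43.750 + 29.720 = 112.018 mg/L

112.018 mg/L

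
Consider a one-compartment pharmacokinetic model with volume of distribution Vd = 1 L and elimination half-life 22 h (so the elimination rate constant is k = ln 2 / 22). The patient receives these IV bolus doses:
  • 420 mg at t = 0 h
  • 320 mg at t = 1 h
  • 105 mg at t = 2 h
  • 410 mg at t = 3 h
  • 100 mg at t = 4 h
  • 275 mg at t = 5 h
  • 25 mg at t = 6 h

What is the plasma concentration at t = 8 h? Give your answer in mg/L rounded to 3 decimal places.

1382.077 mg/L

k = ln 2 / 22 = 0.03151 per h
Dose 1 (420 mg at t=0 h): 420·exp(−0.03151·8) = 326.425 mg/L
Dose 2 (320 mg at t=1 h): 320·exp(−0.03151·7) = 256.666 mg/L
Dose 3 (105 mg at t=2 h): 105·exp(−0.03151·6) = 86.914 mg/L
Dose 4 (410 mg at t=3 h): 410·exp(−0.03151·5) = 350.242 mg/L
Dose 5 (100 mg at t=4 h): 100·exp(−0.03151·4) = 88.159 mg/L
Dose 6 (275 mg at t=5 h): 275·exp(−0.03151·3) = 250.198 mg/L
Dose 7 (25 mg at t=6 h): 25·exp(−0.03151·2) = 23.473 mg/L
C(8) = 326.425 + 256.666 + 86.914 + 350.242 + 88.159 + 250.198 + 23.473 = 1382.077 mg/L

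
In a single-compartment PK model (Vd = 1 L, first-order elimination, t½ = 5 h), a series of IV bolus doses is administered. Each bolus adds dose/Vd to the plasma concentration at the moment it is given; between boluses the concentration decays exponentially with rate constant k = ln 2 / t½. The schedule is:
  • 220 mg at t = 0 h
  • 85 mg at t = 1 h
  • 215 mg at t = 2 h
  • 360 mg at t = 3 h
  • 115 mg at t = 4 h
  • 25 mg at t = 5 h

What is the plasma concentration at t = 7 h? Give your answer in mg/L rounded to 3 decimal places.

k = ln 2 / 5 = 0.13863 per h
Dose 1 (220 mg at t=0 h): 220·exp(−0.13863·7) = 83.364 mg/L
Dose 2 (85 mg at t=1 h): 85·exp(−0.13863·6) = 36.998 mg/L
Dose 3 (215 mg at t=2 h): 215·exp(−0.13863·5) = 107.500 mg/L
Dose 4 (360 mg at t=3 h): 360·exp(−0.13863·4) = 206.766 mg/L
Dose 5 (115 mg at t=4 h): 115·exp(−0.13863·3) = 75.872 mg/L
Dose 6 (25 mg at t=5 h): 25·exp(−0.13863·2) = 18.946 mg/L
C(7) = 83.364 + 36.998 + 107.500 + 206.766 + 75.872 + 18.946 = 529.447 mg/L

529.447 mg/L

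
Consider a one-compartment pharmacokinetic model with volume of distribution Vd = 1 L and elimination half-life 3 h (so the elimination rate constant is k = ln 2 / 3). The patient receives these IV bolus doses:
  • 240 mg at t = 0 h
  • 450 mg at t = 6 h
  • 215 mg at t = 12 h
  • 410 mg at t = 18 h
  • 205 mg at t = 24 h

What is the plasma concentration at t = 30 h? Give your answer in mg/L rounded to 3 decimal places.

k = ln 2 / 3 = 0.23105 per h
Dose 1 (240 mg at t=0 h): 240·exp(−0.23105·30) = 0.234 mg/L
Dose 2 (450 mg at t=6 h): 450·exp(−0.23105·24) = 1.758 mg/L
Dose 3 (215 mg at t=12 h): 215·exp(−0.23105·18) = 3.359 mg/L
Dose 4 (410 mg at t=18 h): 410·exp(−0.23105·12) = 25.625 mg/L
Dose 5 (205 mg at t=24 h): 205·exp(−0.23105·6) = 51.250 mg/L
C(30) = 0.234 + 1.758 + 3.359 + 25.625 + 51.250 = 82.227 mg/L

82.227 mg/L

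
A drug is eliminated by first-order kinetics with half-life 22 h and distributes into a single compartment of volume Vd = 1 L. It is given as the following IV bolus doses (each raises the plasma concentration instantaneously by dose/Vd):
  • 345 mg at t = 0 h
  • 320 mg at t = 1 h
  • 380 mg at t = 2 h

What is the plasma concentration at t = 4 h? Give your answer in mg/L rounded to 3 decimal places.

952.082 mg/L

k = ln 2 / 22 = 0.03151 per h
Dose 1 (345 mg at t=0 h): 345·exp(−0.03151·4) = 304.149 mg/L
Dose 2 (320 mg at t=1 h): 320·exp(−0.03151·3) = 291.139 mg/L
Dose 3 (380 mg at t=2 h): 380·exp(−0.03151·2) = 356.794 mg/L
C(4) = 304.149 + 291.139 + 356.794 = 952.082 mg/L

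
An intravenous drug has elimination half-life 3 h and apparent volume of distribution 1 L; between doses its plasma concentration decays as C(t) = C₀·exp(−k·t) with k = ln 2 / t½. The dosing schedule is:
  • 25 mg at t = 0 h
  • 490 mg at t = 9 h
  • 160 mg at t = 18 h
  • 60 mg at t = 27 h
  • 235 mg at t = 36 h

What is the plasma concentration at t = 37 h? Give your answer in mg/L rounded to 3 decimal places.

195.221 mg/L

k = ln 2 / 3 = 0.23105 per h
Dose 1 (25 mg at t=0 h): 25·exp(−0.23105·37) = 0.005 mg/L
Dose 2 (490 mg at t=9 h): 490·exp(−0.23105·28) = 0.760 mg/L
Dose 3 (160 mg at t=18 h): 160·exp(−0.23105·19) = 1.984 mg/L
Dose 4 (60 mg at t=27 h): 60·exp(−0.23105·10) = 5.953 mg/L
Dose 5 (235 mg at t=36 h): 235·exp(−0.23105·1) = 186.520 mg/L
C(37) = 0.005 + 0.760 + 1.984 + 5.953 + 186.520 = 195.221 mg/L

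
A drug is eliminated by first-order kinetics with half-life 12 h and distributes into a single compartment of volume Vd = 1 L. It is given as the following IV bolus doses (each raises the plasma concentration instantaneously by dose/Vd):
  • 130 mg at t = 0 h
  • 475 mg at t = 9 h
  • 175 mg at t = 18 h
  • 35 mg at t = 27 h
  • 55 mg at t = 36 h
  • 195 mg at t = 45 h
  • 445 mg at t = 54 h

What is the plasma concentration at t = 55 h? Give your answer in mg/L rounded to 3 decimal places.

k = ln 2 / 12 = 0.05776 per h
Dose 1 (130 mg at t=0 h): 130·exp(−0.05776·55) = 5.423 mg/L
Dose 2 (475 mg at t=9 h): 475·exp(−0.05776·46) = 33.323 mg/L
Dose 3 (175 mg at t=18 h): 175·exp(−0.05776·37) = 20.647 mg/L
Dose 4 (35 mg at t=27 h): 35·exp(−0.05776·28) = 6.945 mg/L
Dose 5 (55 mg at t=36 h): 55·exp(−0.05776·19) = 18.354 mg/L
Dose 6 (195 mg at t=45 h): 195·exp(−0.05776·10) = 109.440 mg/L
Dose 7 (445 mg at t=54 h): 445·exp(−0.05776·1) = 420.024 mg/L
C(55) = 5.423 + 33.323 + 20.647 + 6.945 + 18.354 + 109.440 + 420.024 = 614.156 mg/L

614.156 mg/L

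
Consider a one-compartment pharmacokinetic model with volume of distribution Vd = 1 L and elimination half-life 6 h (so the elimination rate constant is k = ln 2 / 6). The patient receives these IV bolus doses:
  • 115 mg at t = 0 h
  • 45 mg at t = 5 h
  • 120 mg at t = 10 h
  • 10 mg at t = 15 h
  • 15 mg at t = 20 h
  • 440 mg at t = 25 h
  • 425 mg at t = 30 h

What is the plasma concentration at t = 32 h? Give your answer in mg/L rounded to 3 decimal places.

552.764 mg/L

k = ln 2 / 6 = 0.11552 per h
Dose 1 (115 mg at t=0 h): 115·exp(−0.11552·32) = 2.852 mg/L
Dose 2 (45 mg at t=5 h): 45·exp(−0.11552·27) = 1.989 mg/L
Dose 3 (120 mg at t=10 h): 120·exp(−0.11552·22) = 9.449 mg/L
Dose 4 (10 mg at t=15 h): 10·exp(−0.11552·17) = 1.403 mg/L
Dose 5 (15 mg at t=20 h): 15·exp(−0.11552·12) = 3.750 mg/L
Dose 6 (440 mg at t=25 h): 440·exp(−0.11552·7) = 195.998 mg/L
Dose 7 (425 mg at t=30 h): 425·exp(−0.11552·2) = 337.323 mg/L
C(32) = 2.852 + 1.989 + 9.449 + 1.403 + 3.750 + 195.998 + 337.323 = 552.764 mg/L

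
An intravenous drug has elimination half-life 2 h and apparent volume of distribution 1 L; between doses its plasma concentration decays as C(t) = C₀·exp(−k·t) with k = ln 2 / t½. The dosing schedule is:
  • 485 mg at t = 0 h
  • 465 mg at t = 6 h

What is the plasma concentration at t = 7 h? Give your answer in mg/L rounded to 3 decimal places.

k = ln 2 / 2 = 0.34657 per h
Dose 1 (485 mg at t=0 h): 485·exp(−0.34657·7) = 42.868 mg/L
Dose 2 (465 mg at t=6 h): 465·exp(−0.34657·1) = 328.805 mg/L
C(7) = 42.868 + 328.805 = 371.673 mg/L

371.673 mg/L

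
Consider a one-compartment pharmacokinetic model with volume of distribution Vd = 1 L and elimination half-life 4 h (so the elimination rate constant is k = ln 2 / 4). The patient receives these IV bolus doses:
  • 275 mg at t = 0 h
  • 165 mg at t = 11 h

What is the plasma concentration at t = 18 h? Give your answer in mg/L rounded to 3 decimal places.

61.208 mg/L

k = ln 2 / 4 = 0.17329 per h
Dose 1 (275 mg at t=0 h): 275·exp(−0.17329·18) = 12.153 mg/L
Dose 2 (165 mg at t=11 h): 165·exp(−0.17329·7) = 49.055 mg/L
C(18) = 12.153 + 49.055 = 61.208 mg/L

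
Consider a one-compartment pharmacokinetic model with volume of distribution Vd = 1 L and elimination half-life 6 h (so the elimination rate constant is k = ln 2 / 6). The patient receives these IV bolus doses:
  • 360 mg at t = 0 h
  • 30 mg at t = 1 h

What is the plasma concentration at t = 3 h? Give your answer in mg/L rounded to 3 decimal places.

278.369 mg/L

k = ln 2 / 6 = 0.11552 per h
Dose 1 (360 mg at t=0 h): 360·exp(−0.11552·3) = 254.558 mg/L
Dose 2 (30 mg at t=1 h): 30·exp(−0.11552·2) = 23.811 mg/L
C(3) = 254.558 + 23.811 = 278.369 mg/L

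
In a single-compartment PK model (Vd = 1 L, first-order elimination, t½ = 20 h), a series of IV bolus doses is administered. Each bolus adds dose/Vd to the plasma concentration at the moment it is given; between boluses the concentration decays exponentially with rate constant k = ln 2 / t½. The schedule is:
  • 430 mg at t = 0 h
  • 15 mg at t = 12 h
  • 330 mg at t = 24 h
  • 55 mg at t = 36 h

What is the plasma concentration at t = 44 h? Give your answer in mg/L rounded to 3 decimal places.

305.215 mg/L

k = ln 2 / 20 = 0.03466 per h
Dose 1 (430 mg at t=0 h): 430·exp(−0.03466·44) = 93.584 mg/L
Dose 2 (15 mg at t=12 h): 15·exp(−0.03466·32) = 4.948 mg/L
Dose 3 (330 mg at t=24 h): 330·exp(−0.03466·20) = 165.000 mg/L
Dose 4 (55 mg at t=36 h): 55·exp(−0.03466·8) = 41.682 mg/L
C(44) = 93.584 + 4.948 + 165.000 + 41.682 = 305.215 mg/L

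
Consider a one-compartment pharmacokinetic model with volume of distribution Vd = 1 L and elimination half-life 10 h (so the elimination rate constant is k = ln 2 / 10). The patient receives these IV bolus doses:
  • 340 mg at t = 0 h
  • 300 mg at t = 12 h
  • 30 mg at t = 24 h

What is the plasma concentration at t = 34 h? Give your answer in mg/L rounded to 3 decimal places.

112.500 mg/L

k = ln 2 / 10 = 0.06931 per h
Dose 1 (340 mg at t=0 h): 340·exp(−0.06931·34) = 32.209 mg/L
Dose 2 (300 mg at t=12 h): 300·exp(−0.06931·22) = 65.291 mg/L
Dose 3 (30 mg at t=24 h): 30·exp(−0.06931·10) = 15.000 mg/L
C(34) = 32.209 + 65.291 + 15.000 = 112.500 mg/L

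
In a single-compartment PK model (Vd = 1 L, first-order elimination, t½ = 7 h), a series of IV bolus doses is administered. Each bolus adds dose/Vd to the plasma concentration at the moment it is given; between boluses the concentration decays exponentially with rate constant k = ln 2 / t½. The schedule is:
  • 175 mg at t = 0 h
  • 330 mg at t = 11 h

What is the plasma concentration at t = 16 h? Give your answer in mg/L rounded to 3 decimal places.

237.027 mg/L

k = ln 2 / 7 = 0.09902 per h
Dose 1 (175 mg at t=0 h): 175·exp(−0.09902·16) = 35.890 mg/L
Dose 2 (330 mg at t=11 h): 330·exp(−0.09902·5) = 201.137 mg/L
C(16) = 35.890 + 201.137 = 237.027 mg/L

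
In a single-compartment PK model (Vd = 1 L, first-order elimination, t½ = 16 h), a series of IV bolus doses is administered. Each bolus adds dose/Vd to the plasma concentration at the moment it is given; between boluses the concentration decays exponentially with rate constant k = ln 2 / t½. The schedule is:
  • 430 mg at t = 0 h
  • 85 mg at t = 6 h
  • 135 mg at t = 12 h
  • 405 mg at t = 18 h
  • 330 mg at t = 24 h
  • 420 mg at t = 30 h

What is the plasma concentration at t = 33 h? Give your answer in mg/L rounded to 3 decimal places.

k = ln 2 / 16 = 0.04332 per h
Dose 1 (430 mg at t=0 h): 430·exp(−0.04332·33) = 102.942 mg/L
Dose 2 (85 mg at t=6 h): 85·exp(−0.04332·27) = 26.389 mg/L
Dose 3 (135 mg at t=12 h): 135·exp(−0.04332·21) = 54.354 mg/L
Dose 4 (405 mg at t=18 h): 405·exp(−0.04332·15) = 211.465 mg/L
Dose 5 (330 mg at t=24 h): 330·exp(−0.04332·9) = 223.452 mg/L
Dose 6 (420 mg at t=30 h): 420·exp(−0.04332·3) = 368.813 mg/L
C(33) = 102.942 + 26.389 + 54.354 + 211.465 + 223.452 + 368.813 = 987.416 mg/L

987.416 mg/L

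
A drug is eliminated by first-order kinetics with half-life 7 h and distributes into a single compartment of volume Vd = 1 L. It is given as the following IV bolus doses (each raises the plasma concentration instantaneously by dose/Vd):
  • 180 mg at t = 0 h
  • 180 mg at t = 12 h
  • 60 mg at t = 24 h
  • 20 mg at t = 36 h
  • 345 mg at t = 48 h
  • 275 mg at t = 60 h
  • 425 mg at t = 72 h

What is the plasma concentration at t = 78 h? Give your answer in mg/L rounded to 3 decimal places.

299.512 mg/L

k = ln 2 / 7 = 0.09902 per h
Dose 1 (180 mg at t=0 h): 180·exp(−0.09902·78) = 0.080 mg/L
Dose 2 (180 mg at t=12 h): 180·exp(−0.09902·66) = 0.261 mg/L
Dose 3 (60 mg at t=24 h): 60·exp(−0.09902·54) = 0.286 mg/L
Dose 4 (20 mg at t=36 h): 20·exp(−0.09902·42) = 0.313 mg/L
Dose 5 (345 mg at t=48 h): 345·exp(−0.09902·30) = 17.688 mg/L
Dose 6 (275 mg at t=60 h): 275·exp(−0.09902·18) = 46.265 mg/L
Dose 7 (425 mg at t=72 h): 425·exp(−0.09902·6) = 234.619 mg/L
C(78) = 0.080 + 0.261 + 0.286 + 0.313 + 17.688 + 46.265 + 234.619 = 299.512 mg/L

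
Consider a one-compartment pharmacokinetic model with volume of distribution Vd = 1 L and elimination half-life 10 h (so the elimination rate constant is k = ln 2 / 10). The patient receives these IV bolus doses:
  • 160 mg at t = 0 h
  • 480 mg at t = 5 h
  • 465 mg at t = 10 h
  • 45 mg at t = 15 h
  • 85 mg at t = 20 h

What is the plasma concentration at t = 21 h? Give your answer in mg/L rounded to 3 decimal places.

k = ln 2 / 10 = 0.06931 per h
Dose 1 (160 mg at t=0 h): 160·exp(−0.06931·21) = 37.321 mg/L
Dose 2 (480 mg at t=5 h): 480·exp(−0.06931·16) = 158.341 mg/L
Dose 3 (465 mg at t=10 h): 465·exp(−0.06931·11) = 216.930 mg/L
Dose 4 (45 mg at t=15 h): 45·exp(−0.06931·6) = 29.689 mg/L
Dose 5 (85 mg at t=20 h): 85·exp(−0.06931·1) = 79.308 mg/L
C(21) = 37.321 + 158.341 + 216.930 + 29.689 + 79.308 = 521.589 mg/L

521.589 mg/L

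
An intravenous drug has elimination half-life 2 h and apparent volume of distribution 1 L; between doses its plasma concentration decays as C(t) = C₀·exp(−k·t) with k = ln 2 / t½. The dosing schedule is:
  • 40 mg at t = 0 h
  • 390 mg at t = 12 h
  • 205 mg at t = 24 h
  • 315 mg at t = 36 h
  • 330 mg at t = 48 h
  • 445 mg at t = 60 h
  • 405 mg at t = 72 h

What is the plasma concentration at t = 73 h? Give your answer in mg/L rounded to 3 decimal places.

k = ln 2 / 2 = 0.34657 per h
Dose 1 (40 mg at t=0 h): 40·exp(−0.34657·73) = 0.000 mg/L
Dose 2 (390 mg at t=12 h): 390·exp(−0.34657·61) = 0.000 mg/L
Dose 3 (205 mg at t=24 h): 205·exp(−0.34657·49) = 0.000 mg/L
Dose 4 (315 mg at t=36 h): 315·exp(−0.34657·37) = 0.001 mg/L
Dose 5 (330 mg at t=48 h): 330·exp(−0.34657·25) = 0.057 mg/L
Dose 6 (445 mg at t=60 h): 445·exp(−0.34657·13) = 4.917 mg/L
Dose 7 (405 mg at t=72 h): 405·exp(−0.34657·1) = 286.378 mg/L
C(73) = 0.000 + 0.000 + 0.000 + 0.001 + 0.057 + 4.917 + 286.378 = 291.353 mg/L

291.353 mg/L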